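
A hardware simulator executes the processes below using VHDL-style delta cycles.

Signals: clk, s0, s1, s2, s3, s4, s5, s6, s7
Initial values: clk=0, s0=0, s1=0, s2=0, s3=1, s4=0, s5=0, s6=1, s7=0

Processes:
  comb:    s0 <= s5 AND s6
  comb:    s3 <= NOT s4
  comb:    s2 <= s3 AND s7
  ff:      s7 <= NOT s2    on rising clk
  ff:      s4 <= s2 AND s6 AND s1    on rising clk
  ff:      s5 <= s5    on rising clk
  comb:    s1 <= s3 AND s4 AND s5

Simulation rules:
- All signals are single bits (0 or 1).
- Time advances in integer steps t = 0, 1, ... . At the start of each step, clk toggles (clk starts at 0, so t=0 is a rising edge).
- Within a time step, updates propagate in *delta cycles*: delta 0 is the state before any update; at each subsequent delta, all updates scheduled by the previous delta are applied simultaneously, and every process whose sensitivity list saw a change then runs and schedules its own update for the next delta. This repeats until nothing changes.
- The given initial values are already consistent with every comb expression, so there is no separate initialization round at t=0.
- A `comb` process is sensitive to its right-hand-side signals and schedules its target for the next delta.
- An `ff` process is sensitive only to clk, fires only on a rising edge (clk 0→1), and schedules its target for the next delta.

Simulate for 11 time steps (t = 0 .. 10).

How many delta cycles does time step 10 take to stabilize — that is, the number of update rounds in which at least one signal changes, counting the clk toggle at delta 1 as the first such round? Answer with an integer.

3

t=0 Δ0: s4=0 s2=0 s6=1 clk=0 s5=0 s0=0 s7=0 s3=1 s1=0
  Δ1: clk:0→1
  Δ2: s7:0→1
  Δ3: s2:0→1
  (3Δ to stable)
t=1 Δ0: s4=0 s2=1 s6=1 clk=1 s5=0 s0=0 s7=1 s3=1 s1=0
  Δ1: clk:1→0
  (1Δ to stable)
t=2 Δ0: s4=0 s2=1 s6=1 clk=0 s5=0 s0=0 s7=1 s3=1 s1=0
  Δ1: clk:0→1
  Δ2: s7:1→0
  Δ3: s2:1→0
  (3Δ to stable)
t=3 Δ0: s4=0 s2=0 s6=1 clk=1 s5=0 s0=0 s7=0 s3=1 s1=0
  Δ1: clk:1→0
  (1Δ to stable)
t=4 Δ0: s4=0 s2=0 s6=1 clk=0 s5=0 s0=0 s7=0 s3=1 s1=0
  Δ1: clk:0→1
  Δ2: s7:0→1
  Δ3: s2:0→1
  (3Δ to stable)
t=5 Δ0: s4=0 s2=1 s6=1 clk=1 s5=0 s0=0 s7=1 s3=1 s1=0
  Δ1: clk:1→0
  (1Δ to stable)
t=6 Δ0: s4=0 s2=1 s6=1 clk=0 s5=0 s0=0 s7=1 s3=1 s1=0
  Δ1: clk:0→1
  Δ2: s7:1→0
  Δ3: s2:1→0
  (3Δ to stable)
t=7 Δ0: s4=0 s2=0 s6=1 clk=1 s5=0 s0=0 s7=0 s3=1 s1=0
  Δ1: clk:1→0
  (1Δ to stable)
t=8 Δ0: s4=0 s2=0 s6=1 clk=0 s5=0 s0=0 s7=0 s3=1 s1=0
  Δ1: clk:0→1
  Δ2: s7:0→1
  Δ3: s2:0→1
  (3Δ to stable)
t=9 Δ0: s4=0 s2=1 s6=1 clk=1 s5=0 s0=0 s7=1 s3=1 s1=0
  Δ1: clk:1→0
  (1Δ to stable)
t=10 Δ0: s4=0 s2=1 s6=1 clk=0 s5=0 s0=0 s7=1 s3=1 s1=0
  Δ1: clk:0→1
  Δ2: s7:1→0
  Δ3: s2:1→0
  (3Δ to stable)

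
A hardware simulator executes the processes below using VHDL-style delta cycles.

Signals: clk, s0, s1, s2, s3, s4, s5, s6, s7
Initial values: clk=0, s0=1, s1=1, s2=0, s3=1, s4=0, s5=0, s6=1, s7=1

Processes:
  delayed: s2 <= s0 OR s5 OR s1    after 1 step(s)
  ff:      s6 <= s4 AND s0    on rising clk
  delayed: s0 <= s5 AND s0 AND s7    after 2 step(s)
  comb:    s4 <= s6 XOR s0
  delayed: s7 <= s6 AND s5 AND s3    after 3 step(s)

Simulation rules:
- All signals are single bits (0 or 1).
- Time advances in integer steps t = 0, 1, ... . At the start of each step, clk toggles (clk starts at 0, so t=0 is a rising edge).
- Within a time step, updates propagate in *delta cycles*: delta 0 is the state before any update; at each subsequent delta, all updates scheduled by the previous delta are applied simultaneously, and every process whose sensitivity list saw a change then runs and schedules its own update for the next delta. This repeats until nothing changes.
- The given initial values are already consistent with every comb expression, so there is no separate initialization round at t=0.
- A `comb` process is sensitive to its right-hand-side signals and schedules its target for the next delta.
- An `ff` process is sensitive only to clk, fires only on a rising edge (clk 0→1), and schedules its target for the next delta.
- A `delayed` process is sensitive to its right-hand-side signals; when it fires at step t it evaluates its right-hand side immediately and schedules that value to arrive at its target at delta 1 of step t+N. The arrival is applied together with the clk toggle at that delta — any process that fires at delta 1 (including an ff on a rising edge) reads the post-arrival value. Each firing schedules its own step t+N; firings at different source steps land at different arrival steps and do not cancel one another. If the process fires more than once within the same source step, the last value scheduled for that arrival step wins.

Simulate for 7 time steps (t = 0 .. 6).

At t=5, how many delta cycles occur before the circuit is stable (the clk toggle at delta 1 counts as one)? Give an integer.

t=0 Δ0: s2=0 s4=0 s3=1 s6=1 s7=1 s0=1 clk=0 s5=0 s1=1
  Δ1: clk:0→1
  Δ2: s6:1→0
  Δ3: s4:0→1
  (3Δ to stable)
t=1 Δ0: s2=0 s4=1 s3=1 s6=0 s7=1 s0=1 clk=1 s5=0 s1=1
  Δ1: clk:1→0
  (1Δ to stable)
t=2 Δ0: s2=0 s4=1 s3=1 s6=0 s7=1 s0=1 clk=0 s5=0 s1=1
  Δ1: clk:0→1
  Δ2: s6:0→1
  Δ3: s4:1→0
  (3Δ to stable)
t=3 Δ0: s2=0 s4=0 s3=1 s6=1 s7=1 s0=1 clk=1 s5=0 s1=1
  Δ1: s7:1→0, clk:1→0
  (1Δ to stable)
t=4 Δ0: s2=0 s4=0 s3=1 s6=1 s7=0 s0=1 clk=0 s5=0 s1=1
  Δ1: clk:0→1
  Δ2: s6:1→0
  Δ3: s4:0→1
  (3Δ to stable)
t=5 Δ0: s2=0 s4=1 s3=1 s6=0 s7=0 s0=1 clk=1 s5=0 s1=1
  Δ1: s0:1→0, clk:1→0
  Δ2: s4:1→0
  (2Δ to stable)
t=6 Δ0: s2=0 s4=0 s3=1 s6=0 s7=0 s0=0 clk=0 s5=0 s1=1
  Δ1: s2:0→1, clk:0→1
  (1Δ to stable)

2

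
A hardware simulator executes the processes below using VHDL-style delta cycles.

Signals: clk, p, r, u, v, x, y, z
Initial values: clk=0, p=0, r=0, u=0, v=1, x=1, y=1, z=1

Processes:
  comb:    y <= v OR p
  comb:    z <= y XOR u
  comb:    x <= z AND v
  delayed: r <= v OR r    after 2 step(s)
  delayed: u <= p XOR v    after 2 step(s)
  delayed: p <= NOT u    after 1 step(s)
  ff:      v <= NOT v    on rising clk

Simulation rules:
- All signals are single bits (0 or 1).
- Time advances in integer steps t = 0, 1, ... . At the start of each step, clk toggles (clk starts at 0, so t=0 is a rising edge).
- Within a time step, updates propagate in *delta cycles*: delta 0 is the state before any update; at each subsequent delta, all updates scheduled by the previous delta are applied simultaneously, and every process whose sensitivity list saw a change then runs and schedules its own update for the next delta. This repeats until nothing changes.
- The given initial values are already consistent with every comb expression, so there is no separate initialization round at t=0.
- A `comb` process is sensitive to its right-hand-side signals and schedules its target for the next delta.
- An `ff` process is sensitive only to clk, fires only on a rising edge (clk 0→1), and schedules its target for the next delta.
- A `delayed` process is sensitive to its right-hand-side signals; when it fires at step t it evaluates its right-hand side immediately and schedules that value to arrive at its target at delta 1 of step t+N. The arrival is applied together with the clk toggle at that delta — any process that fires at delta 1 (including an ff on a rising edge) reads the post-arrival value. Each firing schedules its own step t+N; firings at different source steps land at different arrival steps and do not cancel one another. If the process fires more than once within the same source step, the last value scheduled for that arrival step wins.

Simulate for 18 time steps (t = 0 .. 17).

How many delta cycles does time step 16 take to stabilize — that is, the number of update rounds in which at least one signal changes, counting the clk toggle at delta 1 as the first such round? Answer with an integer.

4

t=0 Δ0: u=0 y=1 v=1 z=1 x=1 clk=0 p=0 r=0
  Δ1: clk:0→1
  Δ2: v:1→0
  Δ3: y:1→0, x:1→0
  Δ4: z:1→0
  (4Δ to stable)
t=1 Δ0: u=0 y=0 v=0 z=0 x=0 clk=1 p=0 r=0
  Δ1: clk:1→0
  (1Δ to stable)
t=2 Δ0: u=0 y=0 v=0 z=0 x=0 clk=0 p=0 r=0
  Δ1: clk:0→1
  Δ2: v:0→1
  Δ3: y:0→1
  Δ4: z:0→1
  Δ5: x:0→1
  (5Δ to stable)
t=3 Δ0: u=0 y=1 v=1 z=1 x=1 clk=1 p=0 r=0
  Δ1: clk:1→0
  (1Δ to stable)
t=4 Δ0: u=0 y=1 v=1 z=1 x=1 clk=0 p=0 r=0
  Δ1: u:0→1, clk:0→1, r:0→1
  Δ2: v:1→0, z:1→0
  Δ3: y:1→0, x:1→0
  Δ4: z:0→1
  (4Δ to stable)
t=5 Δ0: u=1 y=0 v=0 z=1 x=0 clk=1 p=0 r=1
  Δ1: clk:1→0
  (1Δ to stable)
t=6 Δ0: u=1 y=0 v=0 z=1 x=0 clk=0 p=0 r=1
  Δ1: u:1→0, clk:0→1
  Δ2: v:0→1, z:1→0
  Δ3: y:0→1
  Δ4: z:0→1
  Δ5: x:0→1
  (5Δ to stable)
t=7 Δ0: u=0 y=1 v=1 z=1 x=1 clk=1 p=0 r=1
  Δ1: clk:1→0, p:0→1
  (1Δ to stable)
t=8 Δ0: u=0 y=1 v=1 z=1 x=1 clk=0 p=1 r=1
  Δ1: u:0→1, clk:0→1
  Δ2: v:1→0, z:1→0
  Δ3: x:1→0
  (3Δ to stable)
t=9 Δ0: u=1 y=1 v=0 z=0 x=0 clk=1 p=1 r=1
  Δ1: u:1→0, clk:1→0, p:1→0
  Δ2: y:1→0, z:0→1
  Δ3: z:1→0
  (3Δ to stable)
t=10 Δ0: u=0 y=0 v=0 z=0 x=0 clk=0 p=0 r=1
  Δ1: u:0→1, clk:0→1, p:0→1
  Δ2: y:0→1, v:0→1, z:0→1
  Δ3: z:1→0, x:0→1
  Δ4: x:1→0
  (4Δ to stable)
t=11 Δ0: u=1 y=1 v=1 z=0 x=0 clk=1 p=1 r=1
  Δ1: u:1→0, clk:1→0, p:1→0
  Δ2: z:0→1
  Δ3: x:0→1
  (3Δ to stable)
t=12 Δ0: u=0 y=1 v=1 z=1 x=1 clk=0 p=0 r=1
  Δ1: clk:0→1, p:0→1
  Δ2: v:1→0
  Δ3: x:1→0
  (3Δ to stable)
t=13 Δ0: u=0 y=1 v=0 z=1 x=0 clk=1 p=1 r=1
  Δ1: u:0→1, clk:1→0
  Δ2: z:1→0
  (2Δ to stable)
t=14 Δ0: u=1 y=1 v=0 z=0 x=0 clk=0 p=1 r=1
  Δ1: clk:0→1, p:1→0
  Δ2: y:1→0, v:0→1
  Δ3: y:0→1, z:0→1
  Δ4: z:1→0, x:0→1
  Δ5: x:1→0
  (5Δ to stable)
t=15 Δ0: u=1 y=1 v=1 z=0 x=0 clk=1 p=0 r=1
  Δ1: clk:1→0
  (1Δ to stable)
t=16 Δ0: u=1 y=1 v=1 z=0 x=0 clk=0 p=0 r=1
  Δ1: clk:0→1
  Δ2: v:1→0
  Δ3: y:1→0
  Δ4: z:0→1
  (4Δ to stable)
t=17 Δ0: u=1 y=0 v=0 z=1 x=0 clk=1 p=0 r=1
  Δ1: clk:1→0
  (1Δ to stable)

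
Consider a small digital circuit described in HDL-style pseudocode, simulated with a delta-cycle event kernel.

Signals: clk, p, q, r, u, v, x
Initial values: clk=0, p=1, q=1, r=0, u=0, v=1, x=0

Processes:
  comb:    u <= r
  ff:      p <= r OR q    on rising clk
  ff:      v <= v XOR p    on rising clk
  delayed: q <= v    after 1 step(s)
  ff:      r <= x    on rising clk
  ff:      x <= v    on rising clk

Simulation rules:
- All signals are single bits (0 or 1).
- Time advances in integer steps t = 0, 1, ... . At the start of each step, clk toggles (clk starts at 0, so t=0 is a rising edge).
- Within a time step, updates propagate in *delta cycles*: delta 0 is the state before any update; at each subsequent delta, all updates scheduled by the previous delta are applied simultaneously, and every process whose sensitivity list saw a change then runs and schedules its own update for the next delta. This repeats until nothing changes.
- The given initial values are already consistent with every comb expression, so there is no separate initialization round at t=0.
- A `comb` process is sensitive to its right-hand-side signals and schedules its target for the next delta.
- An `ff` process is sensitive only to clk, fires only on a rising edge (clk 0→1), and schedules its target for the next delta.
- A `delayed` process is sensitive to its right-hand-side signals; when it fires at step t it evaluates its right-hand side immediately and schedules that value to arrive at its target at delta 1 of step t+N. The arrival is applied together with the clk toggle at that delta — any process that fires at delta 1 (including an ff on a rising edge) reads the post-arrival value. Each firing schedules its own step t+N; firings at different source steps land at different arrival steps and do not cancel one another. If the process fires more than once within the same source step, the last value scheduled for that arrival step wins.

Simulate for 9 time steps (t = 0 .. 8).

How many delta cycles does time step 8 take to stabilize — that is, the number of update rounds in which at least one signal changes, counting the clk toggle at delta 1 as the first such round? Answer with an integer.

2

t=0 Δ0: u=0 r=0 v=1 p=1 q=1 x=0 clk=0
  Δ1: clk:0→1
  Δ2: v:1→0, x:0→1
  (2Δ to stable)
t=1 Δ0: u=0 r=0 v=0 p=1 q=1 x=1 clk=1
  Δ1: q:1→0, clk:1→0
  (1Δ to stable)
t=2 Δ0: u=0 r=0 v=0 p=1 q=0 x=1 clk=0
  Δ1: clk:0→1
  Δ2: r:0→1, v:0→1, p:1→0, x:1→0
  Δ3: u:0→1
  (3Δ to stable)
t=3 Δ0: u=1 r=1 v=1 p=0 q=0 x=0 clk=1
  Δ1: q:0→1, clk:1→0
  (1Δ to stable)
t=4 Δ0: u=1 r=1 v=1 p=0 q=1 x=0 clk=0
  Δ1: clk:0→1
  Δ2: r:1→0, p:0→1, x:0→1
  Δ3: u:1→0
  (3Δ to stable)
t=5 Δ0: u=0 r=0 v=1 p=1 q=1 x=1 clk=1
  Δ1: clk:1→0
  (1Δ to stable)
t=6 Δ0: u=0 r=0 v=1 p=1 q=1 x=1 clk=0
  Δ1: clk:0→1
  Δ2: r:0→1, v:1→0
  Δ3: u:0→1
  (3Δ to stable)
t=7 Δ0: u=1 r=1 v=0 p=1 q=1 x=1 clk=1
  Δ1: q:1→0, clk:1→0
  (1Δ to stable)
t=8 Δ0: u=1 r=1 v=0 p=1 q=0 x=1 clk=0
  Δ1: clk:0→1
  Δ2: v:0→1, x:1→0
  (2Δ to stable)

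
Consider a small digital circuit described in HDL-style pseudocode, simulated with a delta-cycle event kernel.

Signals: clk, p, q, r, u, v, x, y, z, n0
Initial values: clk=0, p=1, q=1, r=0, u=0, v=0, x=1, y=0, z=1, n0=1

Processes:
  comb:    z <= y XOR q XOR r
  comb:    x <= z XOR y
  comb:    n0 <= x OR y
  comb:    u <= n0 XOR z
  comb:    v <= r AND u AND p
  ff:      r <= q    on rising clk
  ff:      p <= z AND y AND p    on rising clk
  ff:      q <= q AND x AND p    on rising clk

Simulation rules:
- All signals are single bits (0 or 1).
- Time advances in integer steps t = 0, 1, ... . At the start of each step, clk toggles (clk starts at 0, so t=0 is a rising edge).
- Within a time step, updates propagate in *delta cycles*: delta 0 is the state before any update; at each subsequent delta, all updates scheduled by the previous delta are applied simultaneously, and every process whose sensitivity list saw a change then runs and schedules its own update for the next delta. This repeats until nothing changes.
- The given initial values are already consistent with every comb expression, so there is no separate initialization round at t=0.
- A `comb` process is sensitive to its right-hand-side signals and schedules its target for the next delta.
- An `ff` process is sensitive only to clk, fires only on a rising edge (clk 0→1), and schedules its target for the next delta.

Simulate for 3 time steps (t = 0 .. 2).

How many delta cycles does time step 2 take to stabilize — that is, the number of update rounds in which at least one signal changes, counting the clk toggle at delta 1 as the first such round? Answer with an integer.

[bits: clk,y,z,p,x,r,n0,q,u,v]
t=0: Δ0=0011101100 Δ1=1011101100 Δ2=1010111100 Δ3=1000111100 Δ4=1000011110 Δ5=1000010110 Δ6=1000010100 | 6Δ
t=1: Δ0=1000010100 Δ1=0000010100 | 1Δ
t=2: Δ0=0000010100 Δ1=1000010100 Δ2=1000010000 Δ3=1010010000 Δ4=1010110010 Δ5=1010111010 Δ6=1010111000 | 6Δ

6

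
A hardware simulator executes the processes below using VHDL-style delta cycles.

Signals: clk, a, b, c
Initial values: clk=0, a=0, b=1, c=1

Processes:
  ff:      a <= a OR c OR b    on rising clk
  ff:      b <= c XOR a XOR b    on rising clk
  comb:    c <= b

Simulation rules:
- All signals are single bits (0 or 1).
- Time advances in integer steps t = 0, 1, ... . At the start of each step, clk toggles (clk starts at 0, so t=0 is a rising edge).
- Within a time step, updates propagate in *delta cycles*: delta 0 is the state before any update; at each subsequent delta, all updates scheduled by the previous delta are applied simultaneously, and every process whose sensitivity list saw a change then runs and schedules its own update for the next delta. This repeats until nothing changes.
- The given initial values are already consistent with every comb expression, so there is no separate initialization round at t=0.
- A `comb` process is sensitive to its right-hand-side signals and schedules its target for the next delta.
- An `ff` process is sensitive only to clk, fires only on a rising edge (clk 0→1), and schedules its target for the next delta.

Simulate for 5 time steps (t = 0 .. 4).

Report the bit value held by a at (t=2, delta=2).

1

t0.Δ0 a=0 clk=0 c=1 b=1
t0.Δ1 a=0 clk=1 c=1 b=1
t0.Δ2 a=1 clk=1 c=1 b=0
t0.Δ3 a=1 clk=1 c=0 b=0
t1.Δ0 a=1 clk=1 c=0 b=0
t1.Δ1 a=1 clk=0 c=0 b=0
t2.Δ0 a=1 clk=0 c=0 b=0
t2.Δ1 a=1 clk=1 c=0 b=0
t2.Δ2 a=1 clk=1 c=0 b=1
t2.Δ3 a=1 clk=1 c=1 b=1
t3.Δ0 a=1 clk=1 c=1 b=1
t3.Δ1 a=1 clk=0 c=1 b=1
t4.Δ0 a=1 clk=0 c=1 b=1
t4.Δ1 a=1 clk=1 c=1 b=1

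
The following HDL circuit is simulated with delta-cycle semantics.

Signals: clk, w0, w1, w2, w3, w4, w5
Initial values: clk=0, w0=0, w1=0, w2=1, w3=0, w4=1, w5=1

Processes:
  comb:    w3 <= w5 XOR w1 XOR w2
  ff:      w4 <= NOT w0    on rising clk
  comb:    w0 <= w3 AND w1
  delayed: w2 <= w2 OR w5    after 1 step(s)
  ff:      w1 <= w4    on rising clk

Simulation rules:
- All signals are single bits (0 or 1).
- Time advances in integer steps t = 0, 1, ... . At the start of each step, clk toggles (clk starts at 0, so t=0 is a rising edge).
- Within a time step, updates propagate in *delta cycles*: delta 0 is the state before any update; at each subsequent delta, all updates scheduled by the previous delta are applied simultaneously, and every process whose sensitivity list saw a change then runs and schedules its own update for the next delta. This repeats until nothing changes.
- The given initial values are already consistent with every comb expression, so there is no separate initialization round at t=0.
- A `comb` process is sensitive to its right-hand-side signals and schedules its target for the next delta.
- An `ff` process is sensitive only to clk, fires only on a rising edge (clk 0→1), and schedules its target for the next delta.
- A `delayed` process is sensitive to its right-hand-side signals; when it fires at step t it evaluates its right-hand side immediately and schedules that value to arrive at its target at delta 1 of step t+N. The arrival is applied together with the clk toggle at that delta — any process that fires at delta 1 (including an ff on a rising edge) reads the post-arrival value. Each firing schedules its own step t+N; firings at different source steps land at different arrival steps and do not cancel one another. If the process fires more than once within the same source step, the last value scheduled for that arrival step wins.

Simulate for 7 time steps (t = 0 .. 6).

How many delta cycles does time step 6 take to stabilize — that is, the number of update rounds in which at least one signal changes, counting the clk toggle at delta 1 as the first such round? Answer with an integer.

2

t0.Δ0 w0=0 w4=1 w3=0 clk=0 w1=0 w5=1 w2=1
t0.Δ1 w0=0 w4=1 w3=0 clk=1 w1=0 w5=1 w2=1
t0.Δ2 w0=0 w4=1 w3=0 clk=1 w1=1 w5=1 w2=1
t0.Δ3 w0=0 w4=1 w3=1 clk=1 w1=1 w5=1 w2=1
t0.Δ4 w0=1 w4=1 w3=1 clk=1 w1=1 w5=1 w2=1
t1.Δ0 w0=1 w4=1 w3=1 clk=1 w1=1 w5=1 w2=1
t1.Δ1 w0=1 w4=1 w3=1 clk=0 w1=1 w5=1 w2=1
t2.Δ0 w0=1 w4=1 w3=1 clk=0 w1=1 w5=1 w2=1
t2.Δ1 w0=1 w4=1 w3=1 clk=1 w1=1 w5=1 w2=1
t2.Δ2 w0=1 w4=0 w3=1 clk=1 w1=1 w5=1 w2=1
t3.Δ0 w0=1 w4=0 w3=1 clk=1 w1=1 w5=1 w2=1
t3.Δ1 w0=1 w4=0 w3=1 clk=0 w1=1 w5=1 w2=1
t4.Δ0 w0=1 w4=0 w3=1 clk=0 w1=1 w5=1 w2=1
t4.Δ1 w0=1 w4=0 w3=1 clk=1 w1=1 w5=1 w2=1
t4.Δ2 w0=1 w4=0 w3=1 clk=1 w1=0 w5=1 w2=1
t4.Δ3 w0=0 w4=0 w3=0 clk=1 w1=0 w5=1 w2=1
t5.Δ0 w0=0 w4=0 w3=0 clk=1 w1=0 w5=1 w2=1
t5.Δ1 w0=0 w4=0 w3=0 clk=0 w1=0 w5=1 w2=1
t6.Δ0 w0=0 w4=0 w3=0 clk=0 w1=0 w5=1 w2=1
t6.Δ1 w0=0 w4=0 w3=0 clk=1 w1=0 w5=1 w2=1
t6.Δ2 w0=0 w4=1 w3=0 clk=1 w1=0 w5=1 w2=1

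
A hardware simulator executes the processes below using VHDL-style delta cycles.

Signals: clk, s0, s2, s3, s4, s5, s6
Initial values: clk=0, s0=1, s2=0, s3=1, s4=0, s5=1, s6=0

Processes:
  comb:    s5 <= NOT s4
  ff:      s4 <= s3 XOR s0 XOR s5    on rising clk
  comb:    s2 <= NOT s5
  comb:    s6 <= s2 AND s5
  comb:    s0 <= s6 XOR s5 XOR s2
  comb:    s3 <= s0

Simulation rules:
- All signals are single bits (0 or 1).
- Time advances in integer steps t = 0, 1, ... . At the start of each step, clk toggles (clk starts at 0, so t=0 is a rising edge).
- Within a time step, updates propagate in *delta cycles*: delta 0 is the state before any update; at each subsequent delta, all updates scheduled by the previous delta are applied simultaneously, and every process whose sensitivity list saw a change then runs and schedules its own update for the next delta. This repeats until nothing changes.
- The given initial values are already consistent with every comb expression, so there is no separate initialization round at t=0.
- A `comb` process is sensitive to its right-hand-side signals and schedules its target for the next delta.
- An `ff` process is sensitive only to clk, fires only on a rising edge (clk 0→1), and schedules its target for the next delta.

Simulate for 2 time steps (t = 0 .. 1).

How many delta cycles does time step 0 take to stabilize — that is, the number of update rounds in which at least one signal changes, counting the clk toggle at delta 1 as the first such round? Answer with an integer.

[bits: clk,s5,s2,s3,s0,s4,s6]
t=0: Δ0=0101100 Δ1=1101100 Δ2=1101110 Δ3=1001110 Δ4=1011010 Δ5=1010110 Δ6=1011110 | 6Δ
t=1: Δ0=1011110 Δ1=0011110 | 1Δ

6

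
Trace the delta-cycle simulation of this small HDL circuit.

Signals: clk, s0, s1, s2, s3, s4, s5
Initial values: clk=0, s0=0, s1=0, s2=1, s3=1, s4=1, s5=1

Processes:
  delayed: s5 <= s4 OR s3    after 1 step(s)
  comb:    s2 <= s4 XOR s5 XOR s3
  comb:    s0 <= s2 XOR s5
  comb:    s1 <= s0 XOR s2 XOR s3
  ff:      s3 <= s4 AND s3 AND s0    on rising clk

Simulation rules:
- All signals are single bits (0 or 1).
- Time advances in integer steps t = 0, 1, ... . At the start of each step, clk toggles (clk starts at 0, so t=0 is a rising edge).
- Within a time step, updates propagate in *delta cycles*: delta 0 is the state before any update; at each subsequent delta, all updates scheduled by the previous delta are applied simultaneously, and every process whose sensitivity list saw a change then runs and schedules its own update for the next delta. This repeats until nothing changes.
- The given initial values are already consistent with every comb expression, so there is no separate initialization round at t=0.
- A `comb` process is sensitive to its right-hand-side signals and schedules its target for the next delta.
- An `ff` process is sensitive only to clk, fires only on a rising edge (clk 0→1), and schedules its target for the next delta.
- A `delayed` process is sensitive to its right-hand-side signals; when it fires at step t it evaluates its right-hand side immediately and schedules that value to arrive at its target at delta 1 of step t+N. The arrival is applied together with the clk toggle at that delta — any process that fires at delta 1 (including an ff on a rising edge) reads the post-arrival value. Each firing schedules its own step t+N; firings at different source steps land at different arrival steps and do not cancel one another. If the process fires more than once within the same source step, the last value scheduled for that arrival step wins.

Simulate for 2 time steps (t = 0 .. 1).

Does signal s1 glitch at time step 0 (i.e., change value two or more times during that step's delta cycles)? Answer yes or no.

yes

[bits: s4,clk,s3,s1,s5,s2,s0]
t=0: Δ0=1010110 Δ1=1110110 Δ2=1100110 Δ3=1101100 Δ4=1100101 Δ5=1101101 | 5Δ
t=1: Δ0=1101101 Δ1=1001101 | 1Δ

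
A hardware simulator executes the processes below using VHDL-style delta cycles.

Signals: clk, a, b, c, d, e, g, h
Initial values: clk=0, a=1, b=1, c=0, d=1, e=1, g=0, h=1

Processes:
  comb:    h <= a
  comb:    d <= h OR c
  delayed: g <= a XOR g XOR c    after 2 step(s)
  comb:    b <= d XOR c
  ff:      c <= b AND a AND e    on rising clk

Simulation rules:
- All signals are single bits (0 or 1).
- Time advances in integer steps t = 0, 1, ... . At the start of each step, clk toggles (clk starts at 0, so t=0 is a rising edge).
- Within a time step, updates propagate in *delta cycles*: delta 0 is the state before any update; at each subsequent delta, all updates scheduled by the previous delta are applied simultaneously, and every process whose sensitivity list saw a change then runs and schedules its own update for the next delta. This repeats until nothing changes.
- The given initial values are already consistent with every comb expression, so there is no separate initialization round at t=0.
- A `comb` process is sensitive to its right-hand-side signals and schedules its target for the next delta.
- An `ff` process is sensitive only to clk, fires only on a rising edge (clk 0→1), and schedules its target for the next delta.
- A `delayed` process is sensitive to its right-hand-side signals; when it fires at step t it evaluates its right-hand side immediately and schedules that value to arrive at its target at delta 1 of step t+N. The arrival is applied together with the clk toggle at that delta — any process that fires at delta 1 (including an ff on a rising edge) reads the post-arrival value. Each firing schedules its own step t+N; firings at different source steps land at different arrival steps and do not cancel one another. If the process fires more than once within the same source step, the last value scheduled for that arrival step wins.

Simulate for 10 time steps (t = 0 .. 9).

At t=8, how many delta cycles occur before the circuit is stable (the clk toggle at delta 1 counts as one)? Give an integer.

3

t0.Δ0 e=1 b=1 d=1 g=0 clk=0 h=1 a=1 c=0
t0.Δ1 e=1 b=1 d=1 g=0 clk=1 h=1 a=1 c=0
t0.Δ2 e=1 b=1 d=1 g=0 clk=1 h=1 a=1 c=1
t0.Δ3 e=1 b=0 d=1 g=0 clk=1 h=1 a=1 c=1
t1.Δ0 e=1 b=0 d=1 g=0 clk=1 h=1 a=1 c=1
t1.Δ1 e=1 b=0 d=1 g=0 clk=0 h=1 a=1 c=1
t2.Δ0 e=1 b=0 d=1 g=0 clk=0 h=1 a=1 c=1
t2.Δ1 e=1 b=0 d=1 g=0 clk=1 h=1 a=1 c=1
t2.Δ2 e=1 b=0 d=1 g=0 clk=1 h=1 a=1 c=0
t2.Δ3 e=1 b=1 d=1 g=0 clk=1 h=1 a=1 c=0
t3.Δ0 e=1 b=1 d=1 g=0 clk=1 h=1 a=1 c=0
t3.Δ1 e=1 b=1 d=1 g=0 clk=0 h=1 a=1 c=0
t4.Δ0 e=1 b=1 d=1 g=0 clk=0 h=1 a=1 c=0
t4.Δ1 e=1 b=1 d=1 g=1 clk=1 h=1 a=1 c=0
t4.Δ2 e=1 b=1 d=1 g=1 clk=1 h=1 a=1 c=1
t4.Δ3 e=1 b=0 d=1 g=1 clk=1 h=1 a=1 c=1
t5.Δ0 e=1 b=0 d=1 g=1 clk=1 h=1 a=1 c=1
t5.Δ1 e=1 b=0 d=1 g=1 clk=0 h=1 a=1 c=1
t6.Δ0 e=1 b=0 d=1 g=1 clk=0 h=1 a=1 c=1
t6.Δ1 e=1 b=0 d=1 g=1 clk=1 h=1 a=1 c=1
t6.Δ2 e=1 b=0 d=1 g=1 clk=1 h=1 a=1 c=0
t6.Δ3 e=1 b=1 d=1 g=1 clk=1 h=1 a=1 c=0
t7.Δ0 e=1 b=1 d=1 g=1 clk=1 h=1 a=1 c=0
t7.Δ1 e=1 b=1 d=1 g=1 clk=0 h=1 a=1 c=0
t8.Δ0 e=1 b=1 d=1 g=1 clk=0 h=1 a=1 c=0
t8.Δ1 e=1 b=1 d=1 g=0 clk=1 h=1 a=1 c=0
t8.Δ2 e=1 b=1 d=1 g=0 clk=1 h=1 a=1 c=1
t8.Δ3 e=1 b=0 d=1 g=0 clk=1 h=1 a=1 c=1
t9.Δ0 e=1 b=0 d=1 g=0 clk=1 h=1 a=1 c=1
t9.Δ1 e=1 b=0 d=1 g=0 clk=0 h=1 a=1 c=1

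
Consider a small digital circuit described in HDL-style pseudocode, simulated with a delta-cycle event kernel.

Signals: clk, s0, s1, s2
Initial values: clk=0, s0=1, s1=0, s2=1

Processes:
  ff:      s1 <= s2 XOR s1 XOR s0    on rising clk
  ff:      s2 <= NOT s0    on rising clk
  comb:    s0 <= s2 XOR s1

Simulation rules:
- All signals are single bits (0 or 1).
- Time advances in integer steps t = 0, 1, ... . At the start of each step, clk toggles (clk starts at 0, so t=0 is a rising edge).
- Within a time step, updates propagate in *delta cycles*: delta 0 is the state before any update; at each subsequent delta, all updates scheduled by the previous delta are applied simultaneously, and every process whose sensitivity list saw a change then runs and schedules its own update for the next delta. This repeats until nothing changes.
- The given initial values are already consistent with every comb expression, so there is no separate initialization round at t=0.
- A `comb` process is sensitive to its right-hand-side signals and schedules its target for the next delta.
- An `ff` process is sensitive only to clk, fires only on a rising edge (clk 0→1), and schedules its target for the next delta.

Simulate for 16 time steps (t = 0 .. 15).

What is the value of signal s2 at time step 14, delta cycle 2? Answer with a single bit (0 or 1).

1

t0.Δ0 clk=0 s2=1 s0=1 s1=0
t0.Δ1 clk=1 s2=1 s0=1 s1=0
t0.Δ2 clk=1 s2=0 s0=1 s1=0
t0.Δ3 clk=1 s2=0 s0=0 s1=0
t1.Δ0 clk=1 s2=0 s0=0 s1=0
t1.Δ1 clk=0 s2=0 s0=0 s1=0
t2.Δ0 clk=0 s2=0 s0=0 s1=0
t2.Δ1 clk=1 s2=0 s0=0 s1=0
t2.Δ2 clk=1 s2=1 s0=0 s1=0
t2.Δ3 clk=1 s2=1 s0=1 s1=0
t3.Δ0 clk=1 s2=1 s0=1 s1=0
t3.Δ1 clk=0 s2=1 s0=1 s1=0
t4.Δ0 clk=0 s2=1 s0=1 s1=0
t4.Δ1 clk=1 s2=1 s0=1 s1=0
t4.Δ2 clk=1 s2=0 s0=1 s1=0
t4.Δ3 clk=1 s2=0 s0=0 s1=0
t5.Δ0 clk=1 s2=0 s0=0 s1=0
t5.Δ1 clk=0 s2=0 s0=0 s1=0
t6.Δ0 clk=0 s2=0 s0=0 s1=0
t6.Δ1 clk=1 s2=0 s0=0 s1=0
t6.Δ2 clk=1 s2=1 s0=0 s1=0
t6.Δ3 clk=1 s2=1 s0=1 s1=0
t7.Δ0 clk=1 s2=1 s0=1 s1=0
t7.Δ1 clk=0 s2=1 s0=1 s1=0
t8.Δ0 clk=0 s2=1 s0=1 s1=0
t8.Δ1 clk=1 s2=1 s0=1 s1=0
t8.Δ2 clk=1 s2=0 s0=1 s1=0
t8.Δ3 clk=1 s2=0 s0=0 s1=0
t9.Δ0 clk=1 s2=0 s0=0 s1=0
t9.Δ1 clk=0 s2=0 s0=0 s1=0
t10.Δ0 clk=0 s2=0 s0=0 s1=0
t10.Δ1 clk=1 s2=0 s0=0 s1=0
t10.Δ2 clk=1 s2=1 s0=0 s1=0
t10.Δ3 clk=1 s2=1 s0=1 s1=0
t11.Δ0 clk=1 s2=1 s0=1 s1=0
t11.Δ1 clk=0 s2=1 s0=1 s1=0
t12.Δ0 clk=0 s2=1 s0=1 s1=0
t12.Δ1 clk=1 s2=1 s0=1 s1=0
t12.Δ2 clk=1 s2=0 s0=1 s1=0
t12.Δ3 clk=1 s2=0 s0=0 s1=0
t13.Δ0 clk=1 s2=0 s0=0 s1=0
t13.Δ1 clk=0 s2=0 s0=0 s1=0
t14.Δ0 clk=0 s2=0 s0=0 s1=0
t14.Δ1 clk=1 s2=0 s0=0 s1=0
t14.Δ2 clk=1 s2=1 s0=0 s1=0
t14.Δ3 clk=1 s2=1 s0=1 s1=0
t15.Δ0 clk=1 s2=1 s0=1 s1=0
t15.Δ1 clk=0 s2=1 s0=1 s1=0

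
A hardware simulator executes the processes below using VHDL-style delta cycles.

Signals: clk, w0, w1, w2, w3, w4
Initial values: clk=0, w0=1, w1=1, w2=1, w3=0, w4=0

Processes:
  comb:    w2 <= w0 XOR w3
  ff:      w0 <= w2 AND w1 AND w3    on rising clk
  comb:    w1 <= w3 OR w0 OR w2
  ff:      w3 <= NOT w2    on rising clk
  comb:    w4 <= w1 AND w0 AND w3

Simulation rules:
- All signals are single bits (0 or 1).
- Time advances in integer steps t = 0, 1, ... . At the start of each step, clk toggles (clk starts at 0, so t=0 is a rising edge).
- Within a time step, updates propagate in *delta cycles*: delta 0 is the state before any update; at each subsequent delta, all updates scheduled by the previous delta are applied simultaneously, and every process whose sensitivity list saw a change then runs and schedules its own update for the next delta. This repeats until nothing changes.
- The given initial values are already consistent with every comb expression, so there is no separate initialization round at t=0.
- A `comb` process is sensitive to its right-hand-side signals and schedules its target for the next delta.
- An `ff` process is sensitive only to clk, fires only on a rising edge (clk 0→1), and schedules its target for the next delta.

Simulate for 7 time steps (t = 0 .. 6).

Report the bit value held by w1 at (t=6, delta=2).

1

[bits: w1,w2,w0,w3,w4,clk]
t=0: Δ0=111000 Δ1=111001 Δ2=110001 Δ3=100001 Δ4=000001 | 4Δ
t=1: Δ0=000001 Δ1=000000 | 1Δ
t=2: Δ0=000000 Δ1=000001 Δ2=000101 Δ3=110101 | 3Δ
t=3: Δ0=110101 Δ1=110100 | 1Δ
t=4: Δ0=110100 Δ1=110101 Δ2=111001 | 2Δ
t=5: Δ0=111001 Δ1=111000 | 1Δ
t=6: Δ0=111000 Δ1=111001 Δ2=110001 Δ3=100001 Δ4=000001 | 4Δ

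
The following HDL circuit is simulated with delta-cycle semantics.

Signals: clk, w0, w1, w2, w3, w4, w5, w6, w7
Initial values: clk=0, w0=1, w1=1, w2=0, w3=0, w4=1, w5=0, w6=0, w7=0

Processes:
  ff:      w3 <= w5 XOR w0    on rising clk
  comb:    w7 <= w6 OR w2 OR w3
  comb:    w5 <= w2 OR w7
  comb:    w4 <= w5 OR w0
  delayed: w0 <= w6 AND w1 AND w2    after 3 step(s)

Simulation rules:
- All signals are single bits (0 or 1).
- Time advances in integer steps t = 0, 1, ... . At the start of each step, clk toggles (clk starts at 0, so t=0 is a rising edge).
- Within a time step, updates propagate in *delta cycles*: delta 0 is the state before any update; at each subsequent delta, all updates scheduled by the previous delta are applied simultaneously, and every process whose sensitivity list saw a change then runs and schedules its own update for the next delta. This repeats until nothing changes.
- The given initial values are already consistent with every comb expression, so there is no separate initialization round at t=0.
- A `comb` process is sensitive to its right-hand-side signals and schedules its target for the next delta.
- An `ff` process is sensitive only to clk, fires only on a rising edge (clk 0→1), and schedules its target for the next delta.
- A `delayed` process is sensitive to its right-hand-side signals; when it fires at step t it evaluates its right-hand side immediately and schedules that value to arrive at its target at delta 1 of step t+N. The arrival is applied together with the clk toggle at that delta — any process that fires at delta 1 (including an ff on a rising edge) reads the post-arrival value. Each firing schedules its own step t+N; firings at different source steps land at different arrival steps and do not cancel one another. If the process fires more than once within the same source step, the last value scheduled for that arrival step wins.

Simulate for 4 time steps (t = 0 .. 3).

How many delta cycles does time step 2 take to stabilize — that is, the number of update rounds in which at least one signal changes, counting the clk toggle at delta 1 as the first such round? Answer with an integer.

t=0 Δ0: w3=0 w7=0 w0=1 w2=0 w1=1 w4=1 w5=0 clk=0 w6=0
  Δ1: clk:0→1
  Δ2: w3:0→1
  Δ3: w7:0→1
  Δ4: w5:0→1
  (4Δ to stable)
t=1 Δ0: w3=1 w7=1 w0=1 w2=0 w1=1 w4=1 w5=1 clk=1 w6=0
  Δ1: clk:1→0
  (1Δ to stable)
t=2 Δ0: w3=1 w7=1 w0=1 w2=0 w1=1 w4=1 w5=1 clk=0 w6=0
  Δ1: clk:0→1
  Δ2: w3:1→0
  Δ3: w7:1→0
  Δ4: w5:1→0
  (4Δ to stable)
t=3 Δ0: w3=0 w7=0 w0=1 w2=0 w1=1 w4=1 w5=0 clk=1 w6=0
  Δ1: clk:1→0
  (1Δ to stable)

4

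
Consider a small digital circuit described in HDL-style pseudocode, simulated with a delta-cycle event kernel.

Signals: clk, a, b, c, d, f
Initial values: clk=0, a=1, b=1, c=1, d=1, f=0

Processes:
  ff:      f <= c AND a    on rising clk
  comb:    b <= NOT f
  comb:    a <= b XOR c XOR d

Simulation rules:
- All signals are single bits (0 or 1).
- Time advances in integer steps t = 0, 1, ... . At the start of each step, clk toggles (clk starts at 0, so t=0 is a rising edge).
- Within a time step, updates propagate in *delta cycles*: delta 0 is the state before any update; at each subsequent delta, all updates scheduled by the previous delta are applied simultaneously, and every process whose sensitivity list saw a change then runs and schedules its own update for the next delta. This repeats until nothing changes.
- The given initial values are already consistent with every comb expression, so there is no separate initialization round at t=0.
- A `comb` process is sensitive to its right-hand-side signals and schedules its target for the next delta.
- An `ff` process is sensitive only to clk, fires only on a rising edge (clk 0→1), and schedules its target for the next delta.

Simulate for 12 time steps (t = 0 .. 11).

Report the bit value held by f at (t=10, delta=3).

0

[bits: clk,a,c,f,b,d]
t=0: Δ0=011011 Δ1=111011 Δ2=111111 Δ3=111101 Δ4=101101 | 4Δ
t=1: Δ0=101101 Δ1=001101 | 1Δ
t=2: Δ0=001101 Δ1=101101 Δ2=101001 Δ3=101011 Δ4=111011 | 4Δ
t=3: Δ0=111011 Δ1=011011 | 1Δ
t=4: Δ0=011011 Δ1=111011 Δ2=111111 Δ3=111101 Δ4=101101 | 4Δ
t=5: Δ0=101101 Δ1=001101 | 1Δ
t=6: Δ0=001101 Δ1=101101 Δ2=101001 Δ3=101011 Δ4=111011 | 4Δ
t=7: Δ0=111011 Δ1=011011 | 1Δ
t=8: Δ0=011011 Δ1=111011 Δ2=111111 Δ3=111101 Δ4=101101 | 4Δ
t=9: Δ0=101101 Δ1=001101 | 1Δ
t=10: Δ0=001101 Δ1=101101 Δ2=101001 Δ3=101011 Δ4=111011 | 4Δ
t=11: Δ0=111011 Δ1=011011 | 1Δ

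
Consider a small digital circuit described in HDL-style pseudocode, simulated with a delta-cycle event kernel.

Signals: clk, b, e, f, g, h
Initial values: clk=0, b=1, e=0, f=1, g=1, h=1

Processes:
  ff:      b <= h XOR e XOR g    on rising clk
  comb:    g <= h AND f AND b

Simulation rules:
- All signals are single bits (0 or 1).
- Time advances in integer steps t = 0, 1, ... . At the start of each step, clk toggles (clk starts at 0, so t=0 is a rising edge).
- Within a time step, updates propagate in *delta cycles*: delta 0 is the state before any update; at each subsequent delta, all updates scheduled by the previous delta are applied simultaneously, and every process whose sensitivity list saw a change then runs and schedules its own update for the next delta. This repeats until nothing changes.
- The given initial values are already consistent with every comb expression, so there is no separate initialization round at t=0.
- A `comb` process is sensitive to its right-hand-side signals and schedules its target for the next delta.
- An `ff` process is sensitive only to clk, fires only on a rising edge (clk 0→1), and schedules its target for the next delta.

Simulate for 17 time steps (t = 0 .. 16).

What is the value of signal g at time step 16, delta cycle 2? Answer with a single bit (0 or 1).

t=0 Δ0: h=1 e=0 f=1 clk=0 g=1 b=1
  Δ1: clk:0→1
  Δ2: b:1→0
  Δ3: g:1→0
  (3Δ to stable)
t=1 Δ0: h=1 e=0 f=1 clk=1 g=0 b=0
  Δ1: clk:1→0
  (1Δ to stable)
t=2 Δ0: h=1 e=0 f=1 clk=0 g=0 b=0
  Δ1: clk:0→1
  Δ2: b:0→1
  Δ3: g:0→1
  (3Δ to stable)
t=3 Δ0: h=1 e=0 f=1 clk=1 g=1 b=1
  Δ1: clk:1→0
  (1Δ to stable)
t=4 Δ0: h=1 e=0 f=1 clk=0 g=1 b=1
  Δ1: clk:0→1
  Δ2: b:1→0
  Δ3: g:1→0
  (3Δ to stable)
t=5 Δ0: h=1 e=0 f=1 clk=1 g=0 b=0
  Δ1: clk:1→0
  (1Δ to stable)
t=6 Δ0: h=1 e=0 f=1 clk=0 g=0 b=0
  Δ1: clk:0→1
  Δ2: b:0→1
  Δ3: g:0→1
  (3Δ to stable)
t=7 Δ0: h=1 e=0 f=1 clk=1 g=1 b=1
  Δ1: clk:1→0
  (1Δ to stable)
t=8 Δ0: h=1 e=0 f=1 clk=0 g=1 b=1
  Δ1: clk:0→1
  Δ2: b:1→0
  Δ3: g:1→0
  (3Δ to stable)
t=9 Δ0: h=1 e=0 f=1 clk=1 g=0 b=0
  Δ1: clk:1→0
  (1Δ to stable)
t=10 Δ0: h=1 e=0 f=1 clk=0 g=0 b=0
  Δ1: clk:0→1
  Δ2: b:0→1
  Δ3: g:0→1
  (3Δ to stable)
t=11 Δ0: h=1 e=0 f=1 clk=1 g=1 b=1
  Δ1: clk:1→0
  (1Δ to stable)
t=12 Δ0: h=1 e=0 f=1 clk=0 g=1 b=1
  Δ1: clk:0→1
  Δ2: b:1→0
  Δ3: g:1→0
  (3Δ to stable)
t=13 Δ0: h=1 e=0 f=1 clk=1 g=0 b=0
  Δ1: clk:1→0
  (1Δ to stable)
t=14 Δ0: h=1 e=0 f=1 clk=0 g=0 b=0
  Δ1: clk:0→1
  Δ2: b:0→1
  Δ3: g:0→1
  (3Δ to stable)
t=15 Δ0: h=1 e=0 f=1 clk=1 g=1 b=1
  Δ1: clk:1→0
  (1Δ to stable)
t=16 Δ0: h=1 e=0 f=1 clk=0 g=1 b=1
  Δ1: clk:0→1
  Δ2: b:1→0
  Δ3: g:1→0
  (3Δ to stable)

1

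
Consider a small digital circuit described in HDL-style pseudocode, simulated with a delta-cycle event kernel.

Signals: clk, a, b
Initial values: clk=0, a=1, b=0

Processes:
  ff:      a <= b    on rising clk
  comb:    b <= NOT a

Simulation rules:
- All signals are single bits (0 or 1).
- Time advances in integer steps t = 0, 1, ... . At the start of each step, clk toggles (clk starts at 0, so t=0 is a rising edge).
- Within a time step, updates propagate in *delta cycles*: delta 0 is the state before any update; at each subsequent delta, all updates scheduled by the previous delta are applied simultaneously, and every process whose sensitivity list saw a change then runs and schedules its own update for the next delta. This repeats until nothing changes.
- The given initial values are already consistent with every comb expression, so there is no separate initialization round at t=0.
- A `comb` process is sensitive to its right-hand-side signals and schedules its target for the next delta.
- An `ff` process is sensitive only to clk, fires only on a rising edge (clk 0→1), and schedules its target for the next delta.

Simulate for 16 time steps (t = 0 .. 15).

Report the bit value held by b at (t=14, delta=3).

t=0 Δ0: b=0 clk=0 a=1
  Δ1: clk:0→1
  Δ2: a:1→0
  Δ3: b:0→1
  (3Δ to stable)
t=1 Δ0: b=1 clk=1 a=0
  Δ1: clk:1→0
  (1Δ to stable)
t=2 Δ0: b=1 clk=0 a=0
  Δ1: clk:0→1
  Δ2: a:0→1
  Δ3: b:1→0
  (3Δ to stable)
t=3 Δ0: b=0 clk=1 a=1
  Δ1: clk:1→0
  (1Δ to stable)
t=4 Δ0: b=0 clk=0 a=1
  Δ1: clk:0→1
  Δ2: a:1→0
  Δ3: b:0→1
  (3Δ to stable)
t=5 Δ0: b=1 clk=1 a=0
  Δ1: clk:1→0
  (1Δ to stable)
t=6 Δ0: b=1 clk=0 a=0
  Δ1: clk:0→1
  Δ2: a:0→1
  Δ3: b:1→0
  (3Δ to stable)
t=7 Δ0: b=0 clk=1 a=1
  Δ1: clk:1→0
  (1Δ to stable)
t=8 Δ0: b=0 clk=0 a=1
  Δ1: clk:0→1
  Δ2: a:1→0
  Δ3: b:0→1
  (3Δ to stable)
t=9 Δ0: b=1 clk=1 a=0
  Δ1: clk:1→0
  (1Δ to stable)
t=10 Δ0: b=1 clk=0 a=0
  Δ1: clk:0→1
  Δ2: a:0→1
  Δ3: b:1→0
  (3Δ to stable)
t=11 Δ0: b=0 clk=1 a=1
  Δ1: clk:1→0
  (1Δ to stable)
t=12 Δ0: b=0 clk=0 a=1
  Δ1: clk:0→1
  Δ2: a:1→0
  Δ3: b:0→1
  (3Δ to stable)
t=13 Δ0: b=1 clk=1 a=0
  Δ1: clk:1→0
  (1Δ to stable)
t=14 Δ0: b=1 clk=0 a=0
  Δ1: clk:0→1
  Δ2: a:0→1
  Δ3: b:1→0
  (3Δ to stable)
t=15 Δ0: b=0 clk=1 a=1
  Δ1: clk:1→0
  (1Δ to stable)

0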